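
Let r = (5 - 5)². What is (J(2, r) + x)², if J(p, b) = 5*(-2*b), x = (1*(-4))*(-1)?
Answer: 16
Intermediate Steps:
r = 0 (r = 0² = 0)
x = 4 (x = -4*(-1) = 4)
J(p, b) = -10*b
(J(2, r) + x)² = (-10*0 + 4)² = (0 + 4)² = 4² = 16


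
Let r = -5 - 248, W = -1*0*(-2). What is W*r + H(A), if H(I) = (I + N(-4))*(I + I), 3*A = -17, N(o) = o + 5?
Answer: 476/9 ≈ 52.889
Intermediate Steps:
N(o) = 5 + o
A = -17/3 (A = (⅓)*(-17) = -17/3 ≈ -5.6667)
H(I) = 2*I*(1 + I) (H(I) = (I + (5 - 4))*(I + I) = (I + 1)*(2*I) = (1 + I)*(2*I) = 2*I*(1 + I))
W = 0 (W = 0*(-2) = 0)
r = -253
W*r + H(A) = 0*(-253) + 2*(-17/3)*(1 - 17/3) = 0 + 2*(-17/3)*(-14/3) = 0 + 476/9 = 476/9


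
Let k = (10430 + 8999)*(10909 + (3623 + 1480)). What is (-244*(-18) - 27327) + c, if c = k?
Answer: 311074213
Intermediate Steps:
k = 311097148 (k = 19429*(10909 + 5103) = 19429*16012 = 311097148)
c = 311097148
(-244*(-18) - 27327) + c = (-244*(-18) - 27327) + 311097148 = (4392 - 27327) + 311097148 = -22935 + 311097148 = 311074213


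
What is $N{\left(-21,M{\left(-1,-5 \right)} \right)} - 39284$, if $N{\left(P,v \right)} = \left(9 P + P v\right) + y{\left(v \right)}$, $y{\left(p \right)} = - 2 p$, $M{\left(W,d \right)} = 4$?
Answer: $-39565$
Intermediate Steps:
$N{\left(P,v \right)} = - 2 v + 9 P + P v$ ($N{\left(P,v \right)} = \left(9 P + P v\right) - 2 v = - 2 v + 9 P + P v$)
$N{\left(-21,M{\left(-1,-5 \right)} \right)} - 39284 = \left(\left(-2\right) 4 + 9 \left(-21\right) - 84\right) - 39284 = \left(-8 - 189 - 84\right) - 39284 = -281 - 39284 = -39565$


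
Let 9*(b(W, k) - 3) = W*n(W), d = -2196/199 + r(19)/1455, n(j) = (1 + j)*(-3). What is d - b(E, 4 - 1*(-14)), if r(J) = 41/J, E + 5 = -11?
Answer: 362904074/5501355 ≈ 65.966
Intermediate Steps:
E = -16 (E = -5 - 11 = -16)
n(j) = -3 - 3*j
d = -60700261/5501355 (d = -2196/199 + (41/19)/1455 = -2196*1/199 + (41*(1/19))*(1/1455) = -2196/199 + (41/19)*(1/1455) = -2196/199 + 41/27645 = -60700261/5501355 ≈ -11.034)
b(W, k) = 3 + W*(-3 - 3*W)/9 (b(W, k) = 3 + (W*(-3 - 3*W))/9 = 3 + W*(-3 - 3*W)/9)
d - b(E, 4 - 1*(-14)) = -60700261/5501355 - (3 - ⅓*(-16)*(1 - 16)) = -60700261/5501355 - (3 - ⅓*(-16)*(-15)) = -60700261/5501355 - (3 - 80) = -60700261/5501355 - 1*(-77) = -60700261/5501355 + 77 = 362904074/5501355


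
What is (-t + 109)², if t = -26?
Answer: 18225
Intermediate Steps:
(-t + 109)² = (-1*(-26) + 109)² = (26 + 109)² = 135² = 18225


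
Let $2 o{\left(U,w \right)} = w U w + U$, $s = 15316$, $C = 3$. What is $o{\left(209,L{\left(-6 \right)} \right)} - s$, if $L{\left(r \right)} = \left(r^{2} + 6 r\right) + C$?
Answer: $-14271$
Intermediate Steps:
$L{\left(r \right)} = 3 + r^{2} + 6 r$ ($L{\left(r \right)} = \left(r^{2} + 6 r\right) + 3 = 3 + r^{2} + 6 r$)
$o{\left(U,w \right)} = \frac{U}{2} + \frac{U w^{2}}{2}$ ($o{\left(U,w \right)} = \frac{w U w + U}{2} = \frac{U w w + U}{2} = \frac{U w^{2} + U}{2} = \frac{U + U w^{2}}{2} = \frac{U}{2} + \frac{U w^{2}}{2}$)
$o{\left(209,L{\left(-6 \right)} \right)} - s = \frac{1}{2} \cdot 209 \left(1 + \left(3 + \left(-6\right)^{2} + 6 \left(-6\right)\right)^{2}\right) - 15316 = \frac{1}{2} \cdot 209 \left(1 + \left(3 + 36 - 36\right)^{2}\right) - 15316 = \frac{1}{2} \cdot 209 \left(1 + 3^{2}\right) - 15316 = \frac{1}{2} \cdot 209 \left(1 + 9\right) - 15316 = \frac{1}{2} \cdot 209 \cdot 10 - 15316 = 1045 - 15316 = -14271$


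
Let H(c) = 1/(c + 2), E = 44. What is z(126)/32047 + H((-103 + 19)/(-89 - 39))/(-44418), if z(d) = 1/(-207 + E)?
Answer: -85466341/9861044407665 ≈ -8.6671e-6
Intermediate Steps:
z(d) = -1/163 (z(d) = 1/(-207 + 44) = 1/(-163) = -1/163)
H(c) = 1/(2 + c)
z(126)/32047 + H((-103 + 19)/(-89 - 39))/(-44418) = -1/163/32047 + 1/((2 + (-103 + 19)/(-89 - 39))*(-44418)) = -1/163*1/32047 - 1/44418/(2 - 84/(-128)) = -1/5223661 - 1/44418/(2 - 84*(-1/128)) = -1/5223661 - 1/44418/(2 + 21/32) = -1/5223661 - 1/44418/(85/32) = -1/5223661 + (32/85)*(-1/44418) = -1/5223661 - 16/1887765 = -85466341/9861044407665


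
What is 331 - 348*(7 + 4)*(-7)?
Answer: 27127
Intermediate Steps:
331 - 348*(7 + 4)*(-7) = 331 - 3828*(-7) = 331 - 348*(-77) = 331 + 26796 = 27127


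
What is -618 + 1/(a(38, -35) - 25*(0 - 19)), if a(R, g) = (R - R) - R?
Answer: -270065/437 ≈ -618.00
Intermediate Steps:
a(R, g) = -R (a(R, g) = 0 - R = -R)
-618 + 1/(a(38, -35) - 25*(0 - 19)) = -618 + 1/(-1*38 - 25*(0 - 19)) = -618 + 1/(-38 - 25*(-19)) = -618 + 1/(-38 + 475) = -618 + 1/437 = -270065/437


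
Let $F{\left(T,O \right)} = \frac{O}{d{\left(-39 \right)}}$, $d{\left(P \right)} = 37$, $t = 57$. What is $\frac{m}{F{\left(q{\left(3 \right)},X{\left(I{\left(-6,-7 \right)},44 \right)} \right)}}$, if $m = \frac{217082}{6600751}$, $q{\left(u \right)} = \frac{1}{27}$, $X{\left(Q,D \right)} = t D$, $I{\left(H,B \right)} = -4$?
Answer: $\frac{4016017}{8277341754} \approx 0.00048518$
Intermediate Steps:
$X{\left(Q,D \right)} = 57 D$
$q{\left(u \right)} = \frac{1}{27}$
$m = \frac{217082}{6600751}$ ($m = 217082 \cdot \frac{1}{6600751} = \frac{217082}{6600751} \approx 0.032887$)
$F{\left(T,O \right)} = \frac{O}{37}$
$\frac{m}{F{\left(q{\left(3 \right)},X{\left(I{\left(-6,-7 \right)},44 \right)} \right)}} = \frac{217082}{6600751 \frac{57 \cdot 44}{37}} = \frac{217082}{6600751 \cdot \frac{1}{37} \cdot 2508} = \frac{217082}{6600751 \cdot \frac{2508}{37}} = \frac{217082}{6600751} \cdot \frac{37}{2508} = \frac{4016017}{8277341754}$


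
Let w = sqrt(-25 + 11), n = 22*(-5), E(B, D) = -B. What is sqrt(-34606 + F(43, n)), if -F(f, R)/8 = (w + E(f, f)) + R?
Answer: sqrt(-33382 - 8*I*sqrt(14)) ≈ 0.0819 - 182.71*I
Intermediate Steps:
n = -110
w = I*sqrt(14) (w = sqrt(-14) = I*sqrt(14) ≈ 3.7417*I)
F(f, R) = -8*R + 8*f - 8*I*sqrt(14) (F(f, R) = -8*((I*sqrt(14) - f) + R) = -8*((-f + I*sqrt(14)) + R) = -8*(R - f + I*sqrt(14)) = -8*R + 8*f - 8*I*sqrt(14))
sqrt(-34606 + F(43, n)) = sqrt(-34606 + (-8*(-110) + 8*43 - 8*I*sqrt(14))) = sqrt(-34606 + (880 + 344 - 8*I*sqrt(14))) = sqrt(-34606 + (1224 - 8*I*sqrt(14))) = sqrt(-33382 - 8*I*sqrt(14))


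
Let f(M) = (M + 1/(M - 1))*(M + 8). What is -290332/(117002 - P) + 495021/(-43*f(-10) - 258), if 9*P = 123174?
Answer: -47181246457/106622112 ≈ -442.51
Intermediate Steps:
P = 13686 (P = (⅑)*123174 = 13686)
f(M) = (8 + M)*(M + 1/(-1 + M)) (f(M) = (M + 1/(-1 + M))*(8 + M) = (8 + M)*(M + 1/(-1 + M)))
-290332/(117002 - P) + 495021/(-43*f(-10) - 258) = -290332/(117002 - 1*13686) + 495021/(-43*(8 + (-10)³ - 7*(-10) + 7*(-10)²)/(-1 - 10) - 258) = -290332/(117002 - 13686) + 495021/(-43*(8 - 1000 + 70 + 7*100)/(-11) - 258) = -290332/103316 + 495021/(-(-43)*(8 - 1000 + 70 + 700)/11 - 258) = -290332*1/103316 + 495021/(-(-43)*(-222)/11 - 258) = -72583/25829 + 495021/(-43*222/11 - 258) = -72583/25829 + 495021/(-9546/11 - 258) = -72583/25829 + 495021/(-12384/11) = -72583/25829 + 495021*(-11/12384) = -72583/25829 - 1815077/4128 = -47181246457/106622112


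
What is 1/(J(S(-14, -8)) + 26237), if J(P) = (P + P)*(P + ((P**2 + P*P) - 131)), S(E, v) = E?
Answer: 1/19321 ≈ 5.1757e-5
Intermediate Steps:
J(P) = 2*P*(-131 + P + 2*P**2) (J(P) = (2*P)*(P + ((P**2 + P**2) - 131)) = (2*P)*(P + (2*P**2 - 131)) = (2*P)*(P + (-131 + 2*P**2)) = (2*P)*(-131 + P + 2*P**2) = 2*P*(-131 + P + 2*P**2))
1/(J(S(-14, -8)) + 26237) = 1/(2*(-14)*(-131 - 14 + 2*(-14)**2) + 26237) = 1/(2*(-14)*(-131 - 14 + 2*196) + 26237) = 1/(2*(-14)*(-131 - 14 + 392) + 26237) = 1/(2*(-14)*247 + 26237) = 1/(-6916 + 26237) = 1/19321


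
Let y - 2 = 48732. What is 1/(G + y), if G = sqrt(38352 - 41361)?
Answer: 826/40254335 - I*sqrt(3009)/2375005765 ≈ 2.052e-5 - 2.3097e-8*I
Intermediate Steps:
G = I*sqrt(3009) (G = sqrt(-3009) = I*sqrt(3009) ≈ 54.854*I)
y = 48734 (y = 2 + 48732 = 48734)
1/(G + y) = 1/(I*sqrt(3009) + 48734) = 1/(48734 + I*sqrt(3009))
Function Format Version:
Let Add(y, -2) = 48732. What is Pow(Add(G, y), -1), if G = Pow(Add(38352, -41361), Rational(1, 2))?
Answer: Add(Rational(826, 40254335), Mul(Rational(-1, 2375005765), I, Pow(3009, Rational(1, 2)))) ≈ Add(2.0520e-5, Mul(-2.3097e-8, I))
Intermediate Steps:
G = Mul(I, Pow(3009, Rational(1, 2))) (G = Pow(-3009, Rational(1, 2)) = Mul(I, Pow(3009, Rational(1, 2))) ≈ Mul(54.854, I))
y = 48734 (y = Add(2, 48732) = 48734)
Pow(Add(G, y), -1) = Pow(Add(Mul(I, Pow(3009, Rational(1, 2))), 48734), -1) = Pow(Add(48734, Mul(I, Pow(3009, Rational(1, 2)))), -1)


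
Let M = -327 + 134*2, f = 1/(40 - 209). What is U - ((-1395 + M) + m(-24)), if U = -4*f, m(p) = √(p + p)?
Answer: 245730/169 - 4*I*√3 ≈ 1454.0 - 6.9282*I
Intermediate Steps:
m(p) = √2*√p (m(p) = √(2*p) = √2*√p)
f = -1/169 (f = 1/(-169) = -1/169 ≈ -0.0059172)
U = 4/169 (U = -4*(-1/169) = 4/169 ≈ 0.023669)
M = -59 (M = -327 + 268 = -59)
U - ((-1395 + M) + m(-24)) = 4/169 - ((-1395 - 59) + √2*√(-24)) = 4/169 - (-1454 + √2*(2*I*√6)) = 4/169 - (-1454 + 4*I*√3) = 4/169 + (1454 - 4*I*√3) = 245730/169 - 4*I*√3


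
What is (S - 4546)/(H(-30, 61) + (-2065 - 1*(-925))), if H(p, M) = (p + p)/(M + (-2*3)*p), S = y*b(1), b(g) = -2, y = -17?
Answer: 22654/5725 ≈ 3.9570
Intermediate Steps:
S = 34 (S = -17*(-2) = 34)
H(p, M) = 2*p/(M - 6*p) (H(p, M) = (2*p)/(M - 6*p) = 2*p/(M - 6*p))
(S - 4546)/(H(-30, 61) + (-2065 - 1*(-925))) = (34 - 4546)/(2*(-30)/(61 - 6*(-30)) + (-2065 - 1*(-925))) = -4512/(2*(-30)/(61 + 180) + (-2065 + 925)) = -4512/(2*(-30)/241 - 1140) = -4512/(2*(-30)*(1/241) - 1140) = -4512/(-60/241 - 1140) = -4512/(-274800/241) = -4512*(-241/274800) = 22654/5725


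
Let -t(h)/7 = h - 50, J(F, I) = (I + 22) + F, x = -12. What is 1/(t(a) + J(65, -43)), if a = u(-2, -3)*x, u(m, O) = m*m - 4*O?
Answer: 1/1738 ≈ 0.00057537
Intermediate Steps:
J(F, I) = 22 + F + I (J(F, I) = (22 + I) + F = 22 + F + I)
u(m, O) = m² - 4*O
a = -192 (a = ((-2)² - 4*(-3))*(-12) = (4 + 12)*(-12) = 16*(-12) = -192)
t(h) = 350 - 7*h (t(h) = -7*(h - 50) = -7*(-50 + h) = 350 - 7*h)
1/(t(a) + J(65, -43)) = 1/((350 - 7*(-192)) + (22 + 65 - 43)) = 1/((350 + 1344) + 44) = 1/(1694 + 44) = 1/1738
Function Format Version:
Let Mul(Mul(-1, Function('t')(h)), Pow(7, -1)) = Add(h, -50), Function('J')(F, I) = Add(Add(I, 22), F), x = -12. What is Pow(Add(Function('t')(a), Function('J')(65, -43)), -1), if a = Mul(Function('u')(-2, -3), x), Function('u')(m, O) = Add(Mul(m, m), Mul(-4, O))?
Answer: Rational(1, 1738) ≈ 0.00057537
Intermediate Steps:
Function('J')(F, I) = Add(22, F, I) (Function('J')(F, I) = Add(Add(22, I), F) = Add(22, F, I))
Function('u')(m, O) = Add(Pow(m, 2), Mul(-4, O))
a = -192 (a = Mul(Add(Pow(-2, 2), Mul(-4, -3)), -12) = Mul(Add(4, 12), -12) = Mul(16, -12) = -192)
Function('t')(h) = Add(350, Mul(-7, h)) (Function('t')(h) = Mul(-7, Add(h, -50)) = Mul(-7, Add(-50, h)) = Add(350, Mul(-7, h)))
Pow(Add(Function('t')(a), Function('J')(65, -43)), -1) = Pow(Add(Add(350, Mul(-7, -192)), Add(22, 65, -43)), -1) = Pow(Add(Add(350, 1344), 44), -1) = Pow(Add(1694, 44), -1) = Pow(1738, -1) = Rational(1, 1738)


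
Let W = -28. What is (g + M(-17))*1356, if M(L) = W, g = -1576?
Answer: -2175024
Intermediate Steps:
M(L) = -28
(g + M(-17))*1356 = (-1576 - 28)*1356 = -1604*1356 = -2175024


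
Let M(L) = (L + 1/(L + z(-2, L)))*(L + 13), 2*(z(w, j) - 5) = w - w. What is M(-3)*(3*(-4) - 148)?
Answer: 4000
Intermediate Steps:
z(w, j) = 5 (z(w, j) = 5 + (w - w)/2 = 5 + (½)*0 = 5 + 0 = 5)
M(L) = (13 + L)*(L + 1/(5 + L)) (M(L) = (L + 1/(L + 5))*(L + 13) = (L + 1/(5 + L))*(13 + L) = (13 + L)*(L + 1/(5 + L)))
M(-3)*(3*(-4) - 148) = ((13 + (-3)³ + 18*(-3)² + 66*(-3))/(5 - 3))*(3*(-4) - 148) = ((13 - 27 + 18*9 - 198)/2)*(-12 - 148) = ((13 - 27 + 162 - 198)/2)*(-160) = ((½)*(-50))*(-160) = -25*(-160) = 4000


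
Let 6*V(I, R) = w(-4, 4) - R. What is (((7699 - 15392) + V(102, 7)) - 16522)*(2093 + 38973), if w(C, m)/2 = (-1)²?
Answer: -2983342235/3 ≈ -9.9445e+8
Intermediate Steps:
w(C, m) = 2 (w(C, m) = 2*(-1)² = 2*1 = 2)
V(I, R) = ⅓ - R/6 (V(I, R) = (2 - R)/6 = ⅓ - R/6)
(((7699 - 15392) + V(102, 7)) - 16522)*(2093 + 38973) = (((7699 - 15392) + (⅓ - ⅙*7)) - 16522)*(2093 + 38973) = ((-7693 + (⅓ - 7/6)) - 16522)*41066 = ((-7693 - ⅚) - 16522)*41066 = (-46163/6 - 16522)*41066 = -145295/6*41066 = -2983342235/3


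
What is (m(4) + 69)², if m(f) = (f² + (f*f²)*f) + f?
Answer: 119025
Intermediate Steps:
m(f) = f + f² + f⁴ (m(f) = (f² + f³*f) + f = (f² + f⁴) + f = f + f² + f⁴)
(m(4) + 69)² = (4*(1 + 4 + 4³) + 69)² = (4*(1 + 4 + 64) + 69)² = (4*69 + 69)² = (276 + 69)² = 345² = 119025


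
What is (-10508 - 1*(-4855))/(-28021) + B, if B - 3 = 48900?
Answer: 1370316616/28021 ≈ 48903.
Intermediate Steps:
B = 48903 (B = 3 + 48900 = 48903)
(-10508 - 1*(-4855))/(-28021) + B = (-10508 - 1*(-4855))/(-28021) + 48903 = (-10508 + 4855)*(-1/28021) + 48903 = -5653*(-1/28021) + 48903 = 5653/28021 + 48903 = 1370316616/28021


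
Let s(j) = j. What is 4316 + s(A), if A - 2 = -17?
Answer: 4301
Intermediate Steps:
A = -15 (A = 2 - 17 = -15)
4316 + s(A) = 4316 - 15 = 4301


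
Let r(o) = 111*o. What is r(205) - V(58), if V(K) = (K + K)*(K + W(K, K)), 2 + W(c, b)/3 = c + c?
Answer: -23645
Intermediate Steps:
W(c, b) = -6 + 6*c (W(c, b) = -6 + 3*(c + c) = -6 + 3*(2*c) = -6 + 6*c)
V(K) = 2*K*(-6 + 7*K) (V(K) = (K + K)*(K + (-6 + 6*K)) = (2*K)*(-6 + 7*K) = 2*K*(-6 + 7*K))
r(205) - V(58) = 111*205 - 2*58*(-6 + 7*58) = 22755 - 2*58*(-6 + 406) = 22755 - 2*58*400 = 22755 - 1*46400 = 22755 - 46400 = -23645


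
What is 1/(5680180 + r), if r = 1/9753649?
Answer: 9753649/55402481976821 ≈ 1.7605e-7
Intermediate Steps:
r = 1/9753649 ≈ 1.0253e-7
1/(5680180 + r) = 1/(5680180 + 1/9753649) = 1/(55402481976821/9753649) = 9753649/55402481976821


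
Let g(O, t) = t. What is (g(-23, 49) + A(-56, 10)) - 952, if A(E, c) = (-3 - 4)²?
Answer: -854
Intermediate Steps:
A(E, c) = 49 (A(E, c) = (-7)² = 49)
(g(-23, 49) + A(-56, 10)) - 952 = (49 + 49) - 952 = 98 - 952 = -854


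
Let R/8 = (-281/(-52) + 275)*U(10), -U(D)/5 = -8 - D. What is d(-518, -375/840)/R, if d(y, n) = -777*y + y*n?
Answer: 20941297/10498320 ≈ 1.9947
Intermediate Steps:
d(y, n) = -777*y + n*y
U(D) = 40 + 5*D (U(D) = -5*(-8 - D) = 40 + 5*D)
R = 2624580/13 (R = 8*((-281/(-52) + 275)*(40 + 5*10)) = 8*((-281*(-1/52) + 275)*(40 + 50)) = 8*((281/52 + 275)*90) = 8*((14581/52)*90) = 8*(656145/26) = 2624580/13 ≈ 2.0189e+5)
d(-518, -375/840)/R = (-518*(-777 - 375/840))/(2624580/13) = -518*(-777 - 375*1/840)*(13/2624580) = -518*(-777 - 25/56)*(13/2624580) = -518*(-43537/56)*(13/2624580) = (1610869/4)*(13/2624580) = 20941297/10498320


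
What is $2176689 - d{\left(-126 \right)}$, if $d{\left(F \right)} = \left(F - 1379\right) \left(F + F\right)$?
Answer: $1797429$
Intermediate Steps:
$d{\left(F \right)} = 2 F \left(-1379 + F\right)$ ($d{\left(F \right)} = \left(-1379 + F\right) 2 F = 2 F \left(-1379 + F\right)$)
$2176689 - d{\left(-126 \right)} = 2176689 - 2 \left(-126\right) \left(-1379 - 126\right) = 2176689 - 2 \left(-126\right) \left(-1505\right) = 2176689 - 379260 = 1797429$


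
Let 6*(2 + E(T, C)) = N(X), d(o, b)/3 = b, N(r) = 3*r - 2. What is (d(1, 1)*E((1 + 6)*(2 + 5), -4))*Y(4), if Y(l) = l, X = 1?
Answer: -22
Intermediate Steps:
N(r) = -2 + 3*r
d(o, b) = 3*b
E(T, C) = -11/6 (E(T, C) = -2 + (-2 + 3*1)/6 = -2 + (-2 + 3)/6 = -2 + (1/6)*1 = -2 + 1/6 = -11/6)
(d(1, 1)*E((1 + 6)*(2 + 5), -4))*Y(4) = ((3*1)*(-11/6))*4 = (3*(-11/6))*4 = -11/2*4 = -22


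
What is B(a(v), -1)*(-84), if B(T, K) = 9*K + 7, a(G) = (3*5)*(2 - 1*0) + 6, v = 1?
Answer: 168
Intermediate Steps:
a(G) = 36 (a(G) = 15*(2 + 0) + 6 = 15*2 + 6 = 30 + 6 = 36)
B(T, K) = 7 + 9*K
B(a(v), -1)*(-84) = (7 + 9*(-1))*(-84) = (7 - 9)*(-84) = -2*(-84) = 168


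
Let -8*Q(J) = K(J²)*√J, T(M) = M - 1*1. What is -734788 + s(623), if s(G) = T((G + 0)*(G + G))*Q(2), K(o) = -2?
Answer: -734788 + 776257*√2/4 ≈ -4.6034e+5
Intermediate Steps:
T(M) = -1 + M (T(M) = M - 1 = -1 + M)
Q(J) = √J/4 (Q(J) = -(-1)*√J/4 = √J/4)
s(G) = √2*(-1 + 2*G²)/4 (s(G) = (-1 + (G + 0)*(G + G))*(√2/4) = (-1 + G*(2*G))*(√2/4) = (-1 + 2*G²)*(√2/4) = √2*(-1 + 2*G²)/4)
-734788 + s(623) = -734788 + √2*(-1 + 2*623²)/4 = -734788 + √2*(-1 + 2*388129)/4 = -734788 + √2*(-1 + 776258)/4 = -734788 + (¼)*√2*776257 = -734788 + 776257*√2/4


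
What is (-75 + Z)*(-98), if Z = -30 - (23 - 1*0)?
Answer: 12544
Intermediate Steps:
Z = -53 (Z = -30 - (23 + 0) = -30 - 1*23 = -30 - 23 = -53)
(-75 + Z)*(-98) = (-75 - 53)*(-98) = -128*(-98) = 12544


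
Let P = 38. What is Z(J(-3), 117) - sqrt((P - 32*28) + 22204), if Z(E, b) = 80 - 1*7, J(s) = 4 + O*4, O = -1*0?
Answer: 73 - sqrt(21346) ≈ -73.103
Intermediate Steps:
O = 0
J(s) = 4 (J(s) = 4 + 0*4 = 4 + 0 = 4)
Z(E, b) = 73 (Z(E, b) = 80 - 7 = 73)
Z(J(-3), 117) - sqrt((P - 32*28) + 22204) = 73 - sqrt((38 - 32*28) + 22204) = 73 - sqrt((38 - 896) + 22204) = 73 - sqrt(-858 + 22204) = 73 - sqrt(21346)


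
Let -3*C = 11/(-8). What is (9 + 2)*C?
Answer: 121/24 ≈ 5.0417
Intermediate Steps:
C = 11/24 (C = -11/(3*(-8)) = -11*(-1)/(3*8) = -1/3*(-11/8) = 11/24 ≈ 0.45833)
(9 + 2)*C = (9 + 2)*(11/24) = 11*(11/24) = 121/24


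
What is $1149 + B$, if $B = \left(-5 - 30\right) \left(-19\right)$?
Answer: $1814$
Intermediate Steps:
$B = 665$ ($B = \left(-35\right) \left(-19\right) = 665$)
$1149 + B = 1149 + 665 = 1814$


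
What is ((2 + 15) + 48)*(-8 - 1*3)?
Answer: -715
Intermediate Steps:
((2 + 15) + 48)*(-8 - 1*3) = (17 + 48)*(-8 - 3) = 65*(-11) = -715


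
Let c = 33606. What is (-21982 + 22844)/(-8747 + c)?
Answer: 862/24859 ≈ 0.034676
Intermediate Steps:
(-21982 + 22844)/(-8747 + c) = (-21982 + 22844)/(-8747 + 33606) = 862/24859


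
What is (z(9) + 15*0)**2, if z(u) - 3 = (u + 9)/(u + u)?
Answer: 16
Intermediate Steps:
z(u) = 3 + (9 + u)/(2*u) (z(u) = 3 + (u + 9)/(u + u) = 3 + (9 + u)/((2*u)) = 3 + (9 + u)*(1/(2*u)) = 3 + (9 + u)/(2*u))
(z(9) + 15*0)**2 = ((1/2)*(9 + 7*9)/9 + 15*0)**2 = ((1/2)*(1/9)*(9 + 63) + 0)**2 = ((1/2)*(1/9)*72 + 0)**2 = (4 + 0)**2 = 4**2 = 16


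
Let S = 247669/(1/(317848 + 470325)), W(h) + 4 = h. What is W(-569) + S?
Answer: 195206018164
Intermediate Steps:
W(h) = -4 + h
S = 195206018737 (S = 247669/(1/788173) = 247669*788173 = 195206018737)
W(-569) + S = (-4 - 569) + 195206018737 = -573 + 195206018737 = 195206018164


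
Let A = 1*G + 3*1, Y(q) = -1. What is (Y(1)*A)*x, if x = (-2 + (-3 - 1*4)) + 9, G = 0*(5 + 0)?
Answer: 0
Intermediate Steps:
G = 0 (G = 0*5 = 0)
x = 0 (x = (-2 + (-3 - 4)) + 9 = (-2 - 7) + 9 = -9 + 9 = 0)
A = 3 (A = 1*0 + 3*1 = 0 + 3 = 3)
(Y(1)*A)*x = -1*3*0 = -3*0 = 0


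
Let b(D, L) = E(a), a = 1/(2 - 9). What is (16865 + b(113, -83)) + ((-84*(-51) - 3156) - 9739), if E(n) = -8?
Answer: 8246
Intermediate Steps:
a = -⅐ (a = 1/(-7) = -⅐ ≈ -0.14286)
b(D, L) = -8
(16865 + b(113, -83)) + ((-84*(-51) - 3156) - 9739) = (16865 - 8) + ((-84*(-51) - 3156) - 9739) = 16857 + ((4284 - 3156) - 9739) = 16857 + (1128 - 9739) = 16857 - 8611 = 8246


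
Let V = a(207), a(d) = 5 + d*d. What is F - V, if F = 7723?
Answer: -35131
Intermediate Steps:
a(d) = 5 + d²
V = 42854 (V = 5 + 207² = 5 + 42849 = 42854)
F - V = 7723 - 1*42854 = 7723 - 42854 = -35131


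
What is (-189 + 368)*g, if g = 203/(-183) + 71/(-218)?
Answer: -10247213/39894 ≈ -256.86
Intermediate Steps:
g = -57247/39894 (g = 203*(-1/183) + 71*(-1/218) = -203/183 - 71/218 = -57247/39894 ≈ -1.4350)
(-189 + 368)*g = (-189 + 368)*(-57247/39894) = 179*(-57247/39894) = -10247213/39894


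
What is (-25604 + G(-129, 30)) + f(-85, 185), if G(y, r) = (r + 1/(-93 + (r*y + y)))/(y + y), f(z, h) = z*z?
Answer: -19403494703/1055736 ≈ -18379.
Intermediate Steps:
f(z, h) = z**2
G(y, r) = (r + 1/(-93 + y + r*y))/(2*y) (G(y, r) = (r + 1/(-93 + (y + r*y)))/((2*y)) = (r + 1/(-93 + y + r*y))*(1/(2*y)) = (r + 1/(-93 + y + r*y))/(2*y))
(-25604 + G(-129, 30)) + f(-85, 185) = (-25604 + (1/2)*(1 - 93*30 + 30*(-129) - 129*30**2)/(-129*(-93 - 129 + 30*(-129)))) + (-85)**2 = (-25604 + (1/2)*(-1/129)*(1 - 2790 - 3870 - 129*900)/(-93 - 129 - 3870)) + 7225 = (-25604 + (1/2)*(-1/129)*(1 - 2790 - 3870 - 116100)/(-4092)) + 7225 = (-25604 + (1/2)*(-1/129)*(-1/4092)*(-122759)) + 7225 = (-25604 - 122759/1055736) + 7225 = -27031187303/1055736 + 7225 = -19403494703/1055736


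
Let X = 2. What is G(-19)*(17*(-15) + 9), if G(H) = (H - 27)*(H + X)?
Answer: -192372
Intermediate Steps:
G(H) = (-27 + H)*(2 + H) (G(H) = (H - 27)*(H + 2) = (-27 + H)*(2 + H))
G(-19)*(17*(-15) + 9) = (-54 + (-19)**2 - 25*(-19))*(17*(-15) + 9) = (-54 + 361 + 475)*(-255 + 9) = 782*(-246) = -192372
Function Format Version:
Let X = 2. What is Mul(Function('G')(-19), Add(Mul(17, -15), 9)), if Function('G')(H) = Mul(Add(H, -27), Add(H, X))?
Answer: -192372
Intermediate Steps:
Function('G')(H) = Mul(Add(-27, H), Add(2, H)) (Function('G')(H) = Mul(Add(H, -27), Add(H, 2)) = Mul(Add(-27, H), Add(2, H)))
Mul(Function('G')(-19), Add(Mul(17, -15), 9)) = Mul(Add(-54, Pow(-19, 2), Mul(-25, -19)), Add(Mul(17, -15), 9)) = Mul(Add(-54, 361, 475), Add(-255, 9)) = Mul(782, -246) = -192372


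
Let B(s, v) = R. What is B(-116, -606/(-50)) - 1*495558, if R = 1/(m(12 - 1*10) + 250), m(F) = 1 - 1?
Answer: -123889499/250 ≈ -4.9556e+5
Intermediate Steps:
m(F) = 0
R = 1/250 (R = 1/(0 + 250) = 1/250 ≈ 0.0040000)
B(s, v) = 1/250
B(-116, -606/(-50)) - 1*495558 = 1/250 - 1*495558 = 1/250 - 495558 = -123889499/250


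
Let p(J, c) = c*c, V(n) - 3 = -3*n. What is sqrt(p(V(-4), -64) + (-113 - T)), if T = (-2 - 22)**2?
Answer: sqrt(3407) ≈ 58.370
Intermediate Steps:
V(n) = 3 - 3*n
p(J, c) = c**2
T = 576 (T = (-24)**2 = 576)
sqrt(p(V(-4), -64) + (-113 - T)) = sqrt((-64)**2 + (-113 - 1*576)) = sqrt(4096 + (-113 - 576)) = sqrt(4096 - 689) = sqrt(3407)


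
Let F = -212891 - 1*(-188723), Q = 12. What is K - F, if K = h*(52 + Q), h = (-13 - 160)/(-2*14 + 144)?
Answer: 698104/29 ≈ 24073.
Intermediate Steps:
F = -24168 (F = -212891 + 188723 = -24168)
h = -173/116 (h = -173/(-28 + 144) = -173/116 ≈ -1.4914)
K = -2768/29 (K = -173*(52 + 12)/116 = -173/116*64 = -2768/29 ≈ -95.448)
K - F = -2768/29 - 1*(-24168) = -2768/29 + 24168 = 698104/29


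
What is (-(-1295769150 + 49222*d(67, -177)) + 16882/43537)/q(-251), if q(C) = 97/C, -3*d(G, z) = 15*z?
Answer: -13683858811041542/4223089 ≈ -3.2402e+9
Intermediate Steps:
d(G, z) = -5*z
(-(-1295769150 + 49222*d(67, -177)) + 16882/43537)/q(-251) = (-49222/(1/(-5*(-177) - 26325)) + 16882/43537)/((97/(-251))) = (-49222/(1/(885 - 26325)) + 16882*(1/43537))/((97*(-1/251))) = (-49222/(1/(-25440)) + 16882/43537)/(-97/251) = (-49222/(-1/25440) + 16882/43537)*(-251/97) = (-49222*(-25440) + 16882/43537)*(-251/97) = (1252207680 + 16882/43537)*(-251/97) = (54517365781042/43537)*(-251/97) = -13683858811041542/4223089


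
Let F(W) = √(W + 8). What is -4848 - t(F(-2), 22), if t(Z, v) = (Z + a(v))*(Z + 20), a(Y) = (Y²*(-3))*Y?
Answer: 634026 + 31924*√6 ≈ 7.1222e+5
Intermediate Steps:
a(Y) = -3*Y³ (a(Y) = (-3*Y²)*Y = -3*Y³)
F(W) = √(8 + W)
t(Z, v) = (20 + Z)*(Z - 3*v³) (t(Z, v) = (Z - 3*v³)*(Z + 20) = (Z - 3*v³)*(20 + Z) = (20 + Z)*(Z - 3*v³))
-4848 - t(F(-2), 22) = -4848 - ((√(8 - 2))² - 60*22³ + 20*√(8 - 2) - 3*√(8 - 2)*22³) = -4848 - ((√6)² - 60*10648 + 20*√6 - 3*√6*10648) = -4848 - (6 - 638880 + 20*√6 - 31944*√6) = -4848 - (-638874 - 31924*√6) = -4848 + (638874 + 31924*√6) = 634026 + 31924*√6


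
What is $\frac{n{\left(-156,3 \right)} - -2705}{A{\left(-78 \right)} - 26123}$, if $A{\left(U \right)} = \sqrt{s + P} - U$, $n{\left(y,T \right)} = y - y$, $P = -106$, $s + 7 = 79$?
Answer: $- \frac{70451725}{678342059} - \frac{2705 i \sqrt{34}}{678342059} \approx -0.10386 - 2.3252 \cdot 10^{-5} i$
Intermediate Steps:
$s = 72$ ($s = -7 + 79 = 72$)
$n{\left(y,T \right)} = 0$
$A{\left(U \right)} = - U + i \sqrt{34}$ ($A{\left(U \right)} = \sqrt{72 - 106} - U = \sqrt{-34} - U = i \sqrt{34} - U = - U + i \sqrt{34}$)
$\frac{n{\left(-156,3 \right)} - -2705}{A{\left(-78 \right)} - 26123} = \frac{0 - -2705}{\left(\left(-1\right) \left(-78\right) + i \sqrt{34}\right) - 26123} = \frac{0 + 2705}{\left(78 + i \sqrt{34}\right) - 26123} = \frac{2705}{-26045 + i \sqrt{34}}$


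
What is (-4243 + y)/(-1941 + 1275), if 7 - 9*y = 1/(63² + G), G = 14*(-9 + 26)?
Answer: 17847029/2801862 ≈ 6.3697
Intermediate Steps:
G = 238 (G = 14*17 = 238)
y = 3272/4207 (y = 7/9 - 1/(9*(63² + 238)) = 7/9 - 1/(9*(3969 + 238)) = 7/9 - ⅑/4207 = 7/9 - ⅑*1/4207 = 7/9 - 1/37863 = 3272/4207 ≈ 0.77775)
(-4243 + y)/(-1941 + 1275) = (-4243 + 3272/4207)/(-1941 + 1275) = -17847029/4207/(-666) = -17847029/4207*(-1/666) = 17847029/2801862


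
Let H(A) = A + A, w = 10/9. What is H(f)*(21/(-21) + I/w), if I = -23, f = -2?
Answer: 434/5 ≈ 86.800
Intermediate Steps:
w = 10/9 (w = 10*(⅑) = 10/9 ≈ 1.1111)
H(A) = 2*A
H(f)*(21/(-21) + I/w) = (2*(-2))*(21/(-21) - 23/10/9) = -4*(21*(-1/21) - 23*9/10) = -4*(-1 - 207/10) = -4*(-217/10) = 434/5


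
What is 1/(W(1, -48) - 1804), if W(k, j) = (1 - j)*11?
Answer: -1/1265 ≈ -0.00079051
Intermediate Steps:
W(k, j) = 11 - 11*j
1/(W(1, -48) - 1804) = 1/((11 - 11*(-48)) - 1804) = 1/((11 + 528) - 1804) = 1/(539 - 1804) = 1/(-1265) = -1/1265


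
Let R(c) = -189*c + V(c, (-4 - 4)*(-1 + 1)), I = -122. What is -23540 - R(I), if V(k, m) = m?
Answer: -46598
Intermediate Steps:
R(c) = -189*c (R(c) = -189*c + (-4 - 4)*(-1 + 1) = -189*c - 8*0 = -189*c + 0 = -189*c)
-23540 - R(I) = -23540 - (-189)*(-122) = -23540 - 1*23058 = -23540 - 23058 = -46598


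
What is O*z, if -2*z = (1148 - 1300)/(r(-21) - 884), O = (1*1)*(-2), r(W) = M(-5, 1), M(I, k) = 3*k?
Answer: 152/881 ≈ 0.17253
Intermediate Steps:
r(W) = 3 (r(W) = 3*1 = 3)
O = -2 (O = 1*(-2) = -2)
z = -76/881 (z = -(1148 - 1300)/(2*(3 - 884)) = -(-76)/(-881) = -(-76)*(-1)/881 = -½*152/881 = -76/881 ≈ -0.086266)
O*z = -2*(-76/881) = 152/881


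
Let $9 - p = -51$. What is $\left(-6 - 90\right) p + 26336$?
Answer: $20576$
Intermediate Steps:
$p = 60$ ($p = 9 - -51 = 9 + 51 = 60$)
$\left(-6 - 90\right) p + 26336 = \left(-6 - 90\right) 60 + 26336 = \left(-96\right) 60 + 26336 = -5760 + 26336 = 20576$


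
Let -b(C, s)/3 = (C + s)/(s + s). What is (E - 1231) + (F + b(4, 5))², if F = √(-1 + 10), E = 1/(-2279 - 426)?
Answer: -66592251/54100 ≈ -1230.9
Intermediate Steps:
E = -1/2705 (E = 1/(-2705) = -1/2705 ≈ -0.00036969)
F = 3 (F = √9 = 3)
b(C, s) = -3*(C + s)/(2*s) (b(C, s) = -3*(C + s)/(s + s) = -3*(C + s)/(2*s))
(E - 1231) + (F + b(4, 5))² = (-1/2705 - 1231) + (3 + (3/2)*(-1*4 - 1*5)/5)² = -3329856/2705 + (3 + (3/2)*(⅕)*(-4 - 5))² = -3329856/2705 + (3 + (3/2)*(⅕)*(-9))² = -3329856/2705 + (3 - 27/10)² = -3329856/2705 + (3/10)² = -3329856/2705 + 9/100 = -66592251/54100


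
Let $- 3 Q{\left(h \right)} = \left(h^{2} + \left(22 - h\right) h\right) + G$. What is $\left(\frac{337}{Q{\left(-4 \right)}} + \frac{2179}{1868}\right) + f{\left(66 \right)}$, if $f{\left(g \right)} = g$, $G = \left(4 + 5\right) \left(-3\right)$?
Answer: $\frac{16317253}{214820} \approx 75.958$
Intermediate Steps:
$G = -27$ ($G = 9 \left(-3\right) = -27$)
$Q{\left(h \right)} = 9 - \frac{h^{2}}{3} - \frac{h \left(22 - h\right)}{3}$ ($Q{\left(h \right)} = - \frac{\left(h^{2} + \left(22 - h\right) h\right) - 27}{3} = - \frac{\left(h^{2} + h \left(22 - h\right)\right) - 27}{3} = - \frac{-27 + h^{2} + h \left(22 - h\right)}{3} = 9 - \frac{h^{2}}{3} - \frac{h \left(22 - h\right)}{3}$)
$\left(\frac{337}{Q{\left(-4 \right)}} + \frac{2179}{1868}\right) + f{\left(66 \right)} = \left(\frac{337}{9 - - \frac{88}{3}} + \frac{2179}{1868}\right) + 66 = \left(\frac{337}{9 + \frac{88}{3}} + 2179 \cdot \frac{1}{1868}\right) + 66 = \left(\frac{337}{\frac{115}{3}} + \frac{2179}{1868}\right) + 66 = \left(337 \cdot \frac{3}{115} + \frac{2179}{1868}\right) + 66 = \left(\frac{1011}{115} + \frac{2179}{1868}\right) + 66 = \frac{2139133}{214820} + 66 = \frac{16317253}{214820}$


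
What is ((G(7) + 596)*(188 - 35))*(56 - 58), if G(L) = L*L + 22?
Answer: -204102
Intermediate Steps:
G(L) = 22 + L**2 (G(L) = L**2 + 22 = 22 + L**2)
((G(7) + 596)*(188 - 35))*(56 - 58) = (((22 + 7**2) + 596)*(188 - 35))*(56 - 58) = (((22 + 49) + 596)*153)*(-2) = ((71 + 596)*153)*(-2) = (667*153)*(-2) = 102051*(-2) = -204102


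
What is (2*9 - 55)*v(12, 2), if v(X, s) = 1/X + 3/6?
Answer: -259/12 ≈ -21.583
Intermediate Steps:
v(X, s) = ½ + 1/X (v(X, s) = 1/X + 3*(⅙) = 1/X + ½ = ½ + 1/X)
(2*9 - 55)*v(12, 2) = (2*9 - 55)*((½)*(2 + 12)/12) = (18 - 55)*((½)*(1/12)*14) = -37*7/12 = -259/12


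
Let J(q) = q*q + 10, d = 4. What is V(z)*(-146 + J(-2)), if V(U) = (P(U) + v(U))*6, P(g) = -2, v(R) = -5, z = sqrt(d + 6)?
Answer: 5544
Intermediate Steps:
z = sqrt(10) (z = sqrt(4 + 6) = sqrt(10) ≈ 3.1623)
J(q) = 10 + q**2 (J(q) = q**2 + 10 = 10 + q**2)
V(U) = -42 (V(U) = (-2 - 5)*6 = -7*6 = -42)
V(z)*(-146 + J(-2)) = -42*(-146 + (10 + (-2)**2)) = -42*(-146 + (10 + 4)) = -42*(-146 + 14) = -42*(-132) = 5544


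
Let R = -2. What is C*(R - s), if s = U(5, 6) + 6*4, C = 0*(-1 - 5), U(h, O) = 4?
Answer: 0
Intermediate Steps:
C = 0 (C = 0*(-6) = 0)
s = 28 (s = 4 + 6*4 = 4 + 24 = 28)
C*(R - s) = 0*(-2 - 1*28) = 0*(-2 - 28) = 0*(-30) = 0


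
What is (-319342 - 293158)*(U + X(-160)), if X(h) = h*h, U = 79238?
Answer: -64213275000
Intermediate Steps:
X(h) = h²
(-319342 - 293158)*(U + X(-160)) = (-319342 - 293158)*(79238 + (-160)²) = -612500*(79238 + 25600) = -612500*104838 = -64213275000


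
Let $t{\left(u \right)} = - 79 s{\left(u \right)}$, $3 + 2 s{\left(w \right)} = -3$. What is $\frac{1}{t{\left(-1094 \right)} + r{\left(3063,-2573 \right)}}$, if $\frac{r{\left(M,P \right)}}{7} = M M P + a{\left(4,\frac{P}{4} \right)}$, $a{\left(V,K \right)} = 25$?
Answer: $- \frac{1}{168978643247} \approx -5.9179 \cdot 10^{-12}$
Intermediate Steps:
$s{\left(w \right)} = -3$ ($s{\left(w \right)} = - \frac{3}{2} + \frac{1}{2} \left(-3\right) = - \frac{3}{2} - \frac{3}{2} = -3$)
$r{\left(M,P \right)} = 175 + 7 P M^{2}$ ($r{\left(M,P \right)} = 7 \left(M M P + 25\right) = 7 \left(M^{2} P + 25\right) = 7 \left(P M^{2} + 25\right) = 7 \left(25 + P M^{2}\right) = 175 + 7 P M^{2}$)
$t{\left(u \right)} = 237$ ($t{\left(u \right)} = \left(-79\right) \left(-3\right) = 237$)
$\frac{1}{t{\left(-1094 \right)} + r{\left(3063,-2573 \right)}} = \frac{1}{237 + \left(175 + 7 \left(-2573\right) 3063^{2}\right)} = \frac{1}{237 + \left(175 + 7 \left(-2573\right) 9381969\right)} = \frac{1}{237 + \left(175 - 168978643659\right)} = \frac{1}{237 - 168978643484} = \frac{1}{-168978643247} = - \frac{1}{168978643247}$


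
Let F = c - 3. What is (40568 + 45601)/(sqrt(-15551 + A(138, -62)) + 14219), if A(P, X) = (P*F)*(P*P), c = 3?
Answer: 408412337/67398504 - 28723*I*sqrt(15551)/67398504 ≈ 6.0597 - 0.053145*I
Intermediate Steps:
F = 0 (F = 3 - 3 = 0)
A(P, X) = 0 (A(P, X) = (P*0)*(P*P) = 0*P**2 = 0)
(40568 + 45601)/(sqrt(-15551 + A(138, -62)) + 14219) = (40568 + 45601)/(sqrt(-15551 + 0) + 14219) = 86169/(sqrt(-15551) + 14219) = 86169/(I*sqrt(15551) + 14219) = 86169/(14219 + I*sqrt(15551))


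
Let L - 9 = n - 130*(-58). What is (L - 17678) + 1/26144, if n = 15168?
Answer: 131739617/26144 ≈ 5039.0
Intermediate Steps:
L = 22717 (L = 9 + (15168 - 130*(-58)) = 9 + (15168 - 1*(-7540)) = 9 + (15168 + 7540) = 9 + 22708 = 22717)
(L - 17678) + 1/26144 = (22717 - 17678) + 1/26144 = 5039 + 1/26144 = 131739617/26144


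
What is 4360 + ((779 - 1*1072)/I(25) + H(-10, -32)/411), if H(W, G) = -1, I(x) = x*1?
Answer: 44678552/10275 ≈ 4348.3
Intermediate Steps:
I(x) = x
4360 + ((779 - 1*1072)/I(25) + H(-10, -32)/411) = 4360 + ((779 - 1*1072)/25 - 1/411) = 4360 + ((779 - 1072)*(1/25) - 1*1/411) = 4360 + (-293*1/25 - 1/411) = 4360 + (-293/25 - 1/411) = 4360 - 120448/10275 = 44678552/10275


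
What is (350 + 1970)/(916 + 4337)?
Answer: 2320/5253 ≈ 0.44165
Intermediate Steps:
(350 + 1970)/(916 + 4337) = 2320/5253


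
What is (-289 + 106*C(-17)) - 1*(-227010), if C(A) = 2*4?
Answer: 227569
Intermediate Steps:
C(A) = 8
(-289 + 106*C(-17)) - 1*(-227010) = (-289 + 106*8) - 1*(-227010) = (-289 + 848) + 227010 = 559 + 227010 = 227569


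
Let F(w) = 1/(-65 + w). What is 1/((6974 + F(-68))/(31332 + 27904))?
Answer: 7878388/927541 ≈ 8.4938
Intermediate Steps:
1/((6974 + F(-68))/(31332 + 27904)) = 1/((6974 + 1/(-65 - 68))/(31332 + 27904)) = 1/((6974 + 1/(-133))/59236) = 1/((6974 - 1/133)*(1/59236)) = 1/((927541/133)*(1/59236)) = 1/(927541/7878388) = 7878388/927541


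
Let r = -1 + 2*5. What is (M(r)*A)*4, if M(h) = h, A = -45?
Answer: -1620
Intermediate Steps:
r = 9 (r = -1 + 10 = 9)
(M(r)*A)*4 = (9*(-45))*4 = -405*4 = -1620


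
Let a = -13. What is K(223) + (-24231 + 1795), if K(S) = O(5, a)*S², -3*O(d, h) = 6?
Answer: -121894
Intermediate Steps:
O(d, h) = -2 (O(d, h) = -⅓*6 = -2)
K(S) = -2*S²
K(223) + (-24231 + 1795) = -2*223² + (-24231 + 1795) = -2*49729 - 22436 = -99458 - 22436 = -121894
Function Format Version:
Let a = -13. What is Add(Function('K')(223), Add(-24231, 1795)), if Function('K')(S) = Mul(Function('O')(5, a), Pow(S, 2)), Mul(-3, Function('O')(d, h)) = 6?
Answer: -121894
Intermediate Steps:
Function('O')(d, h) = -2 (Function('O')(d, h) = Mul(Rational(-1, 3), 6) = -2)
Function('K')(S) = Mul(-2, Pow(S, 2))
Add(Function('K')(223), Add(-24231, 1795)) = Add(Mul(-2, Pow(223, 2)), Add(-24231, 1795)) = Add(Mul(-2, 49729), -22436) = Add(-99458, -22436) = -121894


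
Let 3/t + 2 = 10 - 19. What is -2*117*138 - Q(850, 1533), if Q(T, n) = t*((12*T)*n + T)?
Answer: 46557138/11 ≈ 4.2325e+6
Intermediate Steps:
t = -3/11 (t = 3/(-2 + (10 - 19)) = 3/(-2 - 9) = 3/(-11) = 3*(-1/11) = -3/11 ≈ -0.27273)
Q(T, n) = -3*T/11 - 36*T*n/11 (Q(T, n) = -3*((12*T)*n + T)/11 = -3*(12*T*n + T)/11 = -3*(T + 12*T*n)/11 = -3*T/11 - 36*T*n/11)
-2*117*138 - Q(850, 1533) = -2*117*138 - (-3)*850*(1 + 12*1533)/11 = -234*138 - (-3)*850*(1 + 18396)/11 = -32292 - (-3)*850*18397/11 = -32292 - 1*(-46912350/11) = -32292 + 46912350/11 = 46557138/11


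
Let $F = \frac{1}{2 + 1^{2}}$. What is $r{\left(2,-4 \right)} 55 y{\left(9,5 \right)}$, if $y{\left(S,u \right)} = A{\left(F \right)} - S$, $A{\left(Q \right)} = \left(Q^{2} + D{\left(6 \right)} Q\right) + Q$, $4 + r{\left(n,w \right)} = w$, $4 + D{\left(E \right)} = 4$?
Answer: $\frac{33880}{9} \approx 3764.4$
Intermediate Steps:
$D{\left(E \right)} = 0$ ($D{\left(E \right)} = -4 + 4 = 0$)
$F = \frac{1}{3}$ ($F = \frac{1}{2 + 1} = \frac{1}{3} \approx 0.33333$)
$r{\left(n,w \right)} = -4 + w$
$A{\left(Q \right)} = Q + Q^{2}$ ($A{\left(Q \right)} = \left(Q^{2} + 0 Q\right) + Q = \left(Q^{2} + 0\right) + Q = Q^{2} + Q = Q + Q^{2}$)
$y{\left(S,u \right)} = \frac{4}{9} - S$ ($y{\left(S,u \right)} = \frac{1 + \frac{1}{3}}{3} - S = \frac{1}{3} \cdot \frac{4}{3} - S = \frac{4}{9} - S$)
$r{\left(2,-4 \right)} 55 y{\left(9,5 \right)} = \left(-4 - 4\right) 55 \left(\frac{4}{9} - 9\right) = \left(-8\right) 55 \left(\frac{4}{9} - 9\right) = \left(-440\right) \left(- \frac{77}{9}\right) = \frac{33880}{9}$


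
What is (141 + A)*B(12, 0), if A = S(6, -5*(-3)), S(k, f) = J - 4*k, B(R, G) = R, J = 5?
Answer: 1464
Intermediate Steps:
S(k, f) = 5 - 4*k
A = -19 (A = 5 - 4*6 = 5 - 24 = -19)
(141 + A)*B(12, 0) = (141 - 19)*12 = 122*12 = 1464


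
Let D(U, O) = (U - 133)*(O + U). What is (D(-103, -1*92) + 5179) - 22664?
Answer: 28535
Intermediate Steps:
D(U, O) = (-133 + U)*(O + U)
(D(-103, -1*92) + 5179) - 22664 = (((-103)² - (-133)*92 - 133*(-103) - 1*92*(-103)) + 5179) - 22664 = ((10609 - 133*(-92) + 13699 - 92*(-103)) + 5179) - 22664 = ((10609 + 12236 + 13699 + 9476) + 5179) - 22664 = (46020 + 5179) - 22664 = 51199 - 22664 = 28535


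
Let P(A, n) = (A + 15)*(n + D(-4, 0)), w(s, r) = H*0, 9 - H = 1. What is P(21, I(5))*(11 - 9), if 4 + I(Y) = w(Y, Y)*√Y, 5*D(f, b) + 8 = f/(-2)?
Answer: -1872/5 ≈ -374.40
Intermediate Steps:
H = 8 (H = 9 - 1*1 = 9 - 1 = 8)
D(f, b) = -8/5 - f/10 (D(f, b) = -8/5 + (f/(-2))/5 = -8/5 + (f*(-½))/5 = -8/5 + (-f/2)/5 = -8/5 - f/10)
w(s, r) = 0 (w(s, r) = 8*0 = 0)
I(Y) = -4 (I(Y) = -4 + 0*√Y = -4 + 0 = -4)
P(A, n) = (15 + A)*(-6/5 + n) (P(A, n) = (A + 15)*(n + (-8/5 - ⅒*(-4))) = (15 + A)*(n + (-8/5 + ⅖)) = (15 + A)*(n - 6/5) = (15 + A)*(-6/5 + n))
P(21, I(5))*(11 - 9) = (-18 + 15*(-4) - 6/5*21 + 21*(-4))*(11 - 9) = (-18 - 60 - 126/5 - 84)*2 = -936/5*2 = -1872/5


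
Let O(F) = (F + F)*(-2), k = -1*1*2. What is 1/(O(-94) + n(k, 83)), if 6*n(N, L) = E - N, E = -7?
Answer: 6/2251 ≈ 0.0026655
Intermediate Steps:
k = -2 (k = -1*2 = -2)
n(N, L) = -7/6 - N/6 (n(N, L) = (-7 - N)/6 = -7/6 - N/6)
O(F) = -4*F (O(F) = (2*F)*(-2) = -4*F)
1/(O(-94) + n(k, 83)) = 1/(-4*(-94) + (-7/6 - ⅙*(-2))) = 1/(376 + (-7/6 + ⅓)) = 1/(376 - ⅚) = 1/(2251/6) = 6/2251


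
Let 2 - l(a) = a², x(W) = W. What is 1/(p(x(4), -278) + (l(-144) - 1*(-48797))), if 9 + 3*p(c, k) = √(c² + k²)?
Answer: 12627/354309755 - 3*√773/708619510 ≈ 3.5521e-5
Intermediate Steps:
l(a) = 2 - a²
p(c, k) = -3 + √(c² + k²)/3
1/(p(x(4), -278) + (l(-144) - 1*(-48797))) = 1/((-3 + √(4² + (-278)²)/3) + ((2 - 1*(-144)²) - 1*(-48797))) = 1/((-3 + √(16 + 77284)/3) + ((2 - 1*20736) + 48797)) = 1/((-3 + √77300/3) + ((2 - 20736) + 48797)) = 1/((-3 + (10*√773)/3) + (-20734 + 48797)) = 1/((-3 + 10*√773/3) + 28063) = 1/(28060 + 10*√773/3)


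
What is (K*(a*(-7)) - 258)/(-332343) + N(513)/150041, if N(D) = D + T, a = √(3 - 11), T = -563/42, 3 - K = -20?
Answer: 955488605/232703688294 + 322*I*√2/332343 ≈ 0.004106 + 0.0013702*I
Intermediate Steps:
K = 23 (K = 3 - 1*(-20) = 3 + 20 = 23)
T = -563/42 (T = -563*1/42 = -563/42 ≈ -13.405)
a = 2*I*√2 (a = √(-8) = 2*I*√2 ≈ 2.8284*I)
N(D) = -563/42 + D (N(D) = D - 563/42 = -563/42 + D)
(K*(a*(-7)) - 258)/(-332343) + N(513)/150041 = (23*((2*I*√2)*(-7)) - 258)/(-332343) + (-563/42 + 513)/150041 = (23*(-14*I*√2) - 258)*(-1/332343) + (20983/42)*(1/150041) = (-322*I*√2 - 258)*(-1/332343) + 20983/6301722 = (-258 - 322*I*√2)*(-1/332343) + 20983/6301722 = (86/110781 + 322*I*√2/332343) + 20983/6301722 = 955488605/232703688294 + 322*I*√2/332343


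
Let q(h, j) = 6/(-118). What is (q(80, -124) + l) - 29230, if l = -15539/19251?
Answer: -33200671624/1135809 ≈ -29231.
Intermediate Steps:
l = -15539/19251 (l = -15539*1/19251 = -15539/19251 ≈ -0.80718)
q(h, j) = -3/59 (q(h, j) = 6*(-1/118) = -3/59)
(q(80, -124) + l) - 29230 = (-3/59 - 15539/19251) - 29230 = -974554/1135809 - 29230 = -33200671624/1135809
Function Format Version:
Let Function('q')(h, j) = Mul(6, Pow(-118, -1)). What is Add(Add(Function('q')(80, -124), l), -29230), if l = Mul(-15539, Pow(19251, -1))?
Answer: Rational(-33200671624, 1135809) ≈ -29231.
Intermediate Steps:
l = Rational(-15539, 19251) (l = Mul(-15539, Rational(1, 19251)) = Rational(-15539, 19251) ≈ -0.80718)
Function('q')(h, j) = Rational(-3, 59) (Function('q')(h, j) = Mul(6, Rational(-1, 118)) = Rational(-3, 59))
Add(Add(Function('q')(80, -124), l), -29230) = Add(Add(Rational(-3, 59), Rational(-15539, 19251)), -29230) = Add(Rational(-974554, 1135809), -29230) = Rational(-33200671624, 1135809)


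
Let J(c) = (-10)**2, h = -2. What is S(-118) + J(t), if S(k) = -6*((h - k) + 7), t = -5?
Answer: -638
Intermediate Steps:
J(c) = 100
S(k) = -30 + 6*k (S(k) = -6*((-2 - k) + 7) = -6*(5 - k) = -30 + 6*k)
S(-118) + J(t) = (-30 + 6*(-118)) + 100 = (-30 - 708) + 100 = -738 + 100 = -638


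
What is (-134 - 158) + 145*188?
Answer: 26968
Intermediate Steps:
(-134 - 158) + 145*188 = -292 + 27260 = 26968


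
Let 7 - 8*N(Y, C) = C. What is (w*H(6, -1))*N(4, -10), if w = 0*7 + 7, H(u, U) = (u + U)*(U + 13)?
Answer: 1785/2 ≈ 892.50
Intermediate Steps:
N(Y, C) = 7/8 - C/8
H(u, U) = (13 + U)*(U + u) (H(u, U) = (U + u)*(13 + U) = (13 + U)*(U + u))
w = 7 (w = 0 + 7 = 7)
(w*H(6, -1))*N(4, -10) = (7*((-1)² + 13*(-1) + 13*6 - 1*6))*(7/8 - ⅛*(-10)) = (7*(1 - 13 + 78 - 6))*(7/8 + 5/4) = (7*60)*(17/8) = 420*(17/8) = 1785/2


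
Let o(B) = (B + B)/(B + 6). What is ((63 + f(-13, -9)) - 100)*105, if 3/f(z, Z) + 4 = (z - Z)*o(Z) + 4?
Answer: -31185/8 ≈ -3898.1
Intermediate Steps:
o(B) = 2*B/(6 + B) (o(B) = (2*B)/(6 + B) = 2*B/(6 + B))
f(z, Z) = 3*(6 + Z)/(2*Z*(z - Z)) (f(z, Z) = 3/(-4 + ((z - Z)*(2*Z/(6 + Z)) + 4)) = 3/(-4 + (2*Z*(z - Z)/(6 + Z) + 4)) = 3/(-4 + (4 + 2*Z*(z - Z)/(6 + Z))) = 3/((2*Z*(z - Z)/(6 + Z))) = 3*((6 + Z)/(2*Z*(z - Z))) = 3*(6 + Z)/(2*Z*(z - Z)))
((63 + f(-13, -9)) - 100)*105 = ((63 + (3/2)*(6 - 9)/(-9*(-13 - 1*(-9)))) - 100)*105 = ((63 + (3/2)*(-⅑)*(-3)/(-13 + 9)) - 100)*105 = ((63 + (3/2)*(-⅑)*(-3)/(-4)) - 100)*105 = ((63 + (3/2)*(-⅑)*(-¼)*(-3)) - 100)*105 = ((63 - ⅛) - 100)*105 = (503/8 - 100)*105 = -297/8*105 = -31185/8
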